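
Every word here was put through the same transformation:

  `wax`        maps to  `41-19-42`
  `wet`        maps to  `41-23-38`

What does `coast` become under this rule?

w is letter #23 and maps to 41: an offset of 18. Letters become their 1-based position plus 18 (so a→19, b→20, …).
On coast: c=3→21, o=15→33, a=1→19, s=19→37, t=20→38.

21-33-19-37-38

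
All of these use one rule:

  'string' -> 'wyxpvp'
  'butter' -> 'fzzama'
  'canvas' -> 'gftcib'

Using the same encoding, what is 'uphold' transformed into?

In string: s→w is +4, t→y is +5, r→x is +6, i→p is +7 — the shift increases by 1 each position. Letter i (0-indexed) is shifted by i+4, so successive shifts are 4, 5, 6, ….
Applying it to uphold: u+4=y, p+5=u, h+6=n, o+7=v, l+8=t, d+9=m.

yunvtm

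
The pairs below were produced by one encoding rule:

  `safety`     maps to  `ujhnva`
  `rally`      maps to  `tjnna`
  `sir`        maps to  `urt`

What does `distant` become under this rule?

fruvjpv

Vowels shift forward by 9 and consonants shift forward by 2.
On distant: d(cons)+2=f, i(vowel)+9=r, s(cons)+2=u, t(cons)+2=v, a(vowel)+9=j, n(cons)+2=p, t(cons)+2=v.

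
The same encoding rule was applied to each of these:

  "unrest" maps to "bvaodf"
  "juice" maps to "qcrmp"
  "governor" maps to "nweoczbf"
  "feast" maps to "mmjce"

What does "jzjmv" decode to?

crack

In unrest: u→b is +7, n→v is +8, r→a is +9, e→o is +10 — the shift increases by 1 each position. The shift increases by 1 at each position, starting from +7: 7, 8, 9, ….
Decoding jzjmv: j−7=c, z−8=r, j−9=a, m−10=c, v−11=k.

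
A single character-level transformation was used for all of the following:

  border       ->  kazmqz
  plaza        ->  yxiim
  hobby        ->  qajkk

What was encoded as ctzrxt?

thrill

The shifts repeat in a cycle of length 3: positions 0,1,… shift by +9, +12, +8, then the pattern repeats.
Undoing it on ctzrxt: c−9=t, t−12=h, z−8=r, r−9=i, x−12=l, t−8=l.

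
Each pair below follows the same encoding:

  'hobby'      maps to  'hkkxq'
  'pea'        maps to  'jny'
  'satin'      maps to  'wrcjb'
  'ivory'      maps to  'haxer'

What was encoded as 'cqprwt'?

The output letters match the input read backwards, each shifted +9: hobby reversed is ybboh. Read the word backwards and shift each letter +9.
Undoing it on cqprwt: shift back: c−9=t, q−9=h, p−9=g, r−9=i, w−9=n, t−9=k → thgink; then reverse → knight.

knight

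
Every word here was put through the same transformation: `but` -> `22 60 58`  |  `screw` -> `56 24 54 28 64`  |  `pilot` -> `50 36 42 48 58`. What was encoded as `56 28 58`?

b(#2)→22 and u(#21)→60: differences scale by 2, so n = 2·pos + 18. With a=1..z=26, the number is 2·pos + 18.
Undoing it on 56 28 58: 56→(56−18)÷2=19=s, 28→(28−18)÷2=5=e, 58→(58−18)÷2=20=t.

set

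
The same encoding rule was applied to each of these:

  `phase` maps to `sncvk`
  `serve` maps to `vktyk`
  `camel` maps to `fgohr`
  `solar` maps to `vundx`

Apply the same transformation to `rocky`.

uuene

It's a Vigenère-style cipher with numeric key [3,6,2]: position i shifts by key[i mod 3].
On rocky: r+3=u, o+6=u, c+2=e, k+3=n, y+6=e.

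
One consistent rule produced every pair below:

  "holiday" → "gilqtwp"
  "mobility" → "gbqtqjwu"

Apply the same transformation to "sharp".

Read the word backwards and shift each letter +8.
On sharp: reverse → prahs; then shift: p+8=x, r+8=z, a+8=i, h+8=p, s+8=a.

xzipa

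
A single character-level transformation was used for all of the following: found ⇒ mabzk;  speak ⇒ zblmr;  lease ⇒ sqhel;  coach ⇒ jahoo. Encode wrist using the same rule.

The shifts repeat in a cycle of length 2: positions 0,1,… shift by +7, +12, then the pattern repeats.
For wrist: w+7=d, r+12=d, i+7=p, s+12=e, t+7=a.

ddpea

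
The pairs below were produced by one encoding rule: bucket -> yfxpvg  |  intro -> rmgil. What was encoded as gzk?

Each pair mirrors across the alphabet (b↔y, u↔f, c↔x): positions sum to 25. This is the alphabet-reversal cipher (Atbash): a becomes z, b becomes y, etc.
Undoing it on gzk: g↔t, z↔a, k↔p.

tap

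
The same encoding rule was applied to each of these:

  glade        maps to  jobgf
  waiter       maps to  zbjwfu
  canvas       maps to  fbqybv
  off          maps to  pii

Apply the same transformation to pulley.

svoofb

The shift depends on letter class: consonant g→j is +3, but vowel a→b is +1. Vowels shift forward by 1 and consonants shift forward by 3.
On pulley: p(cons)+3=s, u(vowel)+1=v, l(cons)+3=o, l(cons)+3=o, e(vowel)+1=f, y(cons)+3=b.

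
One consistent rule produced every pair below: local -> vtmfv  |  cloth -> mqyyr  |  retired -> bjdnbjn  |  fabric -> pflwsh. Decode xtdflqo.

notable

Shifts by position in local: pos 0: l→v (+10), pos 1: o→t (+5), pos 2: c→m (+10), pos 3: a→f (+5) — repeating every 2. It's a Vigenère-style cipher with numeric key [10,5]: position i shifts by key[i mod 2].
Decoding xtdflqo: x−10=n, t−5=o, d−10=t, f−5=a, l−10=b, q−5=l, o−10=e.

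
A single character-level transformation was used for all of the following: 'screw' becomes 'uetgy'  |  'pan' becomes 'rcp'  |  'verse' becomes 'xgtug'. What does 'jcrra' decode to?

happy

This is a Caesar cipher with shift 2.
Reversing it on jcrra: j−2=h, c−2=a, r−2=p, r−2=p, a−2=y.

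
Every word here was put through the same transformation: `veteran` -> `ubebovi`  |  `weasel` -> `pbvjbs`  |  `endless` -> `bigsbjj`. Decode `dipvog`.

Treating letters as 0–25, the rule is x ↦ 21x + 21 (mod 26).
Undoing it on dipvog: d(3)→5·(3−21)≡14=o; i(8)→5·(8−21)≡13=n; p(15)→5·(15−21)≡22=w; v(21)→5·(21−21)≡0=a; o(14)→5·(14−21)≡17=r; g(6)→5·(6−21)≡3=d (all mod 26).

onward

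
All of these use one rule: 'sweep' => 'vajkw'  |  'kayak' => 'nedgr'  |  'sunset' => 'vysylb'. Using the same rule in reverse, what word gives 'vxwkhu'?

stream

The shift increases by 1 at each position, starting from +3: 3, 4, 5, ….
Decoding vxwkhu: v−3=s, x−4=t, w−5=r, k−6=e, h−7=a, u−8=m.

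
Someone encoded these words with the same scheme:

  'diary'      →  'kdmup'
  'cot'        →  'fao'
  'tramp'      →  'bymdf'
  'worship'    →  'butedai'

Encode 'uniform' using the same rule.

ydaruzg

The output letters match the input read backwards, each shifted +12: diary reversed is yraid. Read the word backwards and shift each letter +12.
On uniform: reverse → mrofinu; then shift: m+12=y, r+12=d, o+12=a, f+12=r, i+12=u, n+12=z, u+12=g.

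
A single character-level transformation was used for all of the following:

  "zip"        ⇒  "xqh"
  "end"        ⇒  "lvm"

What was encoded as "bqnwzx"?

The output letters match the input read backwards, each shifted +8: zip reversed is piz. Two steps: reverse the string, then apply a Caesar shift of +8.
Decoding bqnwzx: shift back: b−8=t, q−8=i, n−8=f, w−8=o, z−8=r, x−8=p → tiforp; then reverse → profit.

profit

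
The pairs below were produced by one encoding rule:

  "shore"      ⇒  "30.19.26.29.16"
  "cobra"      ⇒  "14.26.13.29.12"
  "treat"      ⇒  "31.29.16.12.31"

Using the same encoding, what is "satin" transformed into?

s is letter #19 and maps to 30: an offset of 11. Each letter is replaced by its alphabet position (a=1..z=26) + 11.
Applying it to satin: s=19→30, a=1→12, t=20→31, i=9→20, n=14→25.

30.12.31.20.25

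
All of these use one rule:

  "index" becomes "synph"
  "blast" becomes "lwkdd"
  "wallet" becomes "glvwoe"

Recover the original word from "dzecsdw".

Shifts by position in index: pos 0: i→s (+10), pos 1: n→y (+11), pos 2: d→n (+10), pos 3: e→p (+11) — repeating every 2. The shifts repeat in a cycle of length 2: positions 0,1,… shift by +10, +11, then the pattern repeats.
Decoding dzecsdw: d−10=t, z−11=o, e−10=u, c−11=r, s−10=i, d−11=s, w−10=m.

tourism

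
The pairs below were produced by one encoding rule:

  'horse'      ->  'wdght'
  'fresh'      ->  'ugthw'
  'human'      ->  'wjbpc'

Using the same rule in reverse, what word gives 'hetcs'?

Compare letters: h→w is +15, o→d is +15, r→g is +15 — a constant shift. Every letter moves 15 places later in the alphabet, wrapping around z→a.
Decoding hetcs: h−15=s, e−15=p, t−15=e, c−15=n, s−15=d.

spend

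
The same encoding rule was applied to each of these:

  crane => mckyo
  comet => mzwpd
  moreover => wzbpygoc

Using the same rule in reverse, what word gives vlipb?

Shifts by position in crane: pos 0: c→m (+10), pos 1: r→c (+11), pos 2: a→k (+10), pos 3: n→y (+11) — repeating every 2. A repeating key of period 2 is used — shifts +10, +11 over and over.
Reversing it on vlipb: v−10=l, l−11=a, i−10=y, p−11=e, b−10=r.

layer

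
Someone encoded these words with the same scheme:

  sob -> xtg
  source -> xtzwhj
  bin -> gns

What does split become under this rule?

Compare letters: s→x is +5, o→t is +5, b→g is +5 — a constant shift. It's a constant shift of +5 (ROT5).
Applying it to split: s+5=x, p+5=u, l+5=q, i+5=n, t+5=y.

xuqny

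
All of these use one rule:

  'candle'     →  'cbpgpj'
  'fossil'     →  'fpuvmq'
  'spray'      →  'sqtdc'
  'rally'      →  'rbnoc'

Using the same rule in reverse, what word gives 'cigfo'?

Each letter shifts forward by its position index (0, 1, 2, …) — the shift grows by one for each successive letter.
Decoding cigfo: c−0=c, i−1=h, g−2=e, f−3=c, o−4=k.

check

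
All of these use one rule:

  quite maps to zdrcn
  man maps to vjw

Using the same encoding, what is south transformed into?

Every letter moves 9 places later in the alphabet, wrapping around z→a.
Applying it to south: s+9=b, o+9=x, u+9=d, t+9=c, h+9=q.

bxdcq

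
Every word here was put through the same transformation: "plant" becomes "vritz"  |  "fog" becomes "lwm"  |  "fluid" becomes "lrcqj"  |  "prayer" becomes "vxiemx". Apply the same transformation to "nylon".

Vowels shift forward by 8 and consonants shift forward by 6.
On nylon: n(cons)+6=t, y(cons)+6=e, l(cons)+6=r, o(vowel)+8=w, n(cons)+6=t.

terwt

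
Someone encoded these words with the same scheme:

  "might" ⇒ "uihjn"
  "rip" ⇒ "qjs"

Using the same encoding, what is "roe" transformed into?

The output letters match the input read backwards, each shifted +1: might reversed is thgim. Two steps: reverse the string, then apply a Caesar shift of +1.
Applying it to roe: reverse → eor; then shift: e+1=f, o+1=p, r+1=s.

fps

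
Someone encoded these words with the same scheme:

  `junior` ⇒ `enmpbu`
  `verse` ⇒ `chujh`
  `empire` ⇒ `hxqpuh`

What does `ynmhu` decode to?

j(9)→e(4) and u(20)→n(13) fit y≡15x+25 (mod 26); the inverse of 15 mod 26 is 7. This is an affine cipher: with a=0,…,z=25, each position x becomes (15x+25) mod 26.
Decoding ynmhu: y(24)→7·(24−25)≡19=t; n(13)→7·(13−25)≡20=u; m(12)→7·(12−25)≡13=n; h(7)→7·(7−25)≡4=e; u(20)→7·(20−25)≡17=r (all mod 26).

tuner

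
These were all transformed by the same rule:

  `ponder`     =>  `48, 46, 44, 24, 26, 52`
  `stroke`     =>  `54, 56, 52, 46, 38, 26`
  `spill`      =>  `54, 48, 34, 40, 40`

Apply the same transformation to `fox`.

28, 46, 64

Each letter becomes 2×(its alphabet position, a=1..z=26) + 16.
On fox: f=6→28, o=15→46, x=24→64.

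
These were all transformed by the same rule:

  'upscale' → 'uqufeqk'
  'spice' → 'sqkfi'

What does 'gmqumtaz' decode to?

In upscale: u→u is +0, p→q is +1, s→u is +2, c→f is +3 — the shift increases by 1 each position. Letter i (0-indexed) is shifted by i+0, so successive shifts are 0, 1, 2, ….
Decoding gmqumtaz: g−0=g, m−1=l, q−2=o, u−3=r, m−4=i, t−5=o, a−6=u, z−7=s.

glorious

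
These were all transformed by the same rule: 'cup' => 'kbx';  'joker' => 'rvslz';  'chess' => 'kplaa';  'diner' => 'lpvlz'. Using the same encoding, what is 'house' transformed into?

pvbal

The shift depends on letter class: consonant c→k is +8, but vowel u→b is +7. Vowels shift forward by 7 and consonants shift forward by 8.
For house: h(cons)+8=p, o(vowel)+7=v, u(vowel)+7=b, s(cons)+8=a, e(vowel)+7=l.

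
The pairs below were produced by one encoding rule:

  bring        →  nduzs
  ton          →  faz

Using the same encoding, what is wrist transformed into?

iduef

Every letter moves 12 places later in the alphabet, wrapping around z→a.
On wrist: w+12=i, r+12=d, i+12=u, s+12=e, t+12=f.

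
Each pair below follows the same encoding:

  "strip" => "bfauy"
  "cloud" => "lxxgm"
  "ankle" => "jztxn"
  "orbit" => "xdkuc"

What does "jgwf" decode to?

aunt

Shifts by position in strip: pos 0: s→b (+9), pos 1: t→f (+12), pos 2: r→a (+9), pos 3: i→u (+12) — repeating every 2. The shifts repeat in a cycle of length 2: positions 0,1,… shift by +9, +12, then the pattern repeats.
Decoding jgwf: j−9=a, g−12=u, w−9=n, f−12=t.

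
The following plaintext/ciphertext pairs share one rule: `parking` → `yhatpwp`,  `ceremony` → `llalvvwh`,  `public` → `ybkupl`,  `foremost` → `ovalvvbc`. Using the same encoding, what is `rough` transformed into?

avbpq

The shift depends on letter class: consonant p→y is +9, but vowel a→h is +7. The rule splits by letter class: vowels +7, consonants +9.
On rough: r(cons)+9=a, o(vowel)+7=v, u(vowel)+7=b, g(cons)+9=p, h(cons)+9=q.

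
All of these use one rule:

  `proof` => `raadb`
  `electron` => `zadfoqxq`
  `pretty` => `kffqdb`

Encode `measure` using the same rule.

The output letters match the input read backwards, each shifted +12: proof reversed is foorp. Two steps: reverse the string, then apply a Caesar shift of +12.
Applying it to measure: reverse → erusaem; then shift: e+12=q, r+12=d, u+12=g, s+12=e, a+12=m, e+12=q, m+12=y.

qdgemqy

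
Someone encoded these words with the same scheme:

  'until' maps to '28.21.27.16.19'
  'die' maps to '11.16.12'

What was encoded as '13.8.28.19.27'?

fault

u is letter #21 and maps to 28: an offset of 7. Each letter is replaced by its alphabet position (a=1..z=26) + 7.
Decoding 13.8.28.19.27: 13→(13−7)÷1=6=f, 8→(8−7)÷1=1=a, 28→(28−7)÷1=21=u, 19→(19−7)÷1=12=l, 27→(27−7)÷1=20=t.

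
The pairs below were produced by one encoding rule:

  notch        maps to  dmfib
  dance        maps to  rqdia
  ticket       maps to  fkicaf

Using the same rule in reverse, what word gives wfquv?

stamp

Treating letters as 0–25, the rule is x ↦ 9x + 16 (mod 26).
Decoding wfquv: w(22)→3·(22−16)≡18=s; f(5)→3·(5−16)≡19=t; q(16)→3·(16−16)≡0=a; u(20)→3·(20−16)≡12=m; v(21)→3·(21−16)≡15=p (all mod 26).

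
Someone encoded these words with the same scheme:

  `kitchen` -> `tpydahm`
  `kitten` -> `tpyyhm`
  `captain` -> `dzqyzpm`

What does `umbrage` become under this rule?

nxouzlh

k(10)→t(19) and i(8)→p(15) fit y≡15x+25 (mod 26); the inverse of 15 mod 26 is 7. Treating letters as 0–25, the rule is x ↦ 15x + 25 (mod 26).
For umbrage: u(20)→15·20+25≡13=n; m(12)→15·12+25≡23=x; b(1)→15·1+25≡14=o; r(17)→15·17+25≡20=u; a(0)→15·0+25≡25=z; g(6)→15·6+25≡11=l; e(4)→15·4+25≡7=h (all mod 26).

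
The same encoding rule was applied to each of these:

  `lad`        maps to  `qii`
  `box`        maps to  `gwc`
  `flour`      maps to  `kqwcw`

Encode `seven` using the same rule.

The shift depends on letter class: consonant l→q is +5, but vowel a→i is +8. The rule splits by letter class: vowels +8, consonants +5.
For seven: s(cons)+5=x, e(vowel)+8=m, v(cons)+5=a, e(vowel)+8=m, n(cons)+5=s.

xmams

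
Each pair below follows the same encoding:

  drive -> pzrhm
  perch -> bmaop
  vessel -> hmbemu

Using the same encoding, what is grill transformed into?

Shifts by position in drive: pos 0: d→p (+12), pos 1: r→z (+8), pos 2: i→r (+9), pos 3: v→h (+12), pos 4: e→m (+8) — repeating every 3. The shifts repeat in a cycle of length 3: positions 0,1,… shift by +12, +8, +9, then the pattern repeats.
For grill: g+12=s, r+8=z, i+9=r, l+12=x, l+8=t.

szrxt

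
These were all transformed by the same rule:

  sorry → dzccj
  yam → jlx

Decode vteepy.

kitten

Each letter is shifted forward by 11 in the alphabet (a Caesar shift of +11).
Undoing it on vteepy: v−11=k, t−11=i, e−11=t, e−11=t, p−11=e, y−11=n.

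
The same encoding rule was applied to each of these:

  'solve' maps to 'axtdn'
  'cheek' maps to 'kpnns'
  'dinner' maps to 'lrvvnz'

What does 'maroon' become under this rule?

ujzxxv

The shift depends on letter class: consonant s→a is +8, but vowel o→x is +9. Two shifts are in play — +9 for a/e/i/o/u, +8 for every other letter.
Applying it to maroon: m(cons)+8=u, a(vowel)+9=j, r(cons)+8=z, o(vowel)+9=x, o(vowel)+9=x, n(cons)+8=v.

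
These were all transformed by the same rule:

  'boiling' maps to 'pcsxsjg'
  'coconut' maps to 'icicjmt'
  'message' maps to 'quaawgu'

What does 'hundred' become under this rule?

Treating letters as 0–25, the rule is x ↦ 19x + 22 (mod 26).
For hundred: h(7)→19·7+22≡25=z; u(20)→19·20+22≡12=m; n(13)→19·13+22≡9=j; d(3)→19·3+22≡1=b; r(17)→19·17+22≡7=h; e(4)→19·4+22≡20=u; d(3)→19·3+22≡1=b (all mod 26).

zmjbhub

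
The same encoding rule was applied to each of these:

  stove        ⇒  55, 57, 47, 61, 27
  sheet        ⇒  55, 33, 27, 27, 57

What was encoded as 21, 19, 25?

s(#19)→55 and t(#20)→57: differences scale by 2, so n = 2·pos + 17. Each letter becomes 2×(its alphabet position, a=1..z=26) + 17.
Decoding 21, 19, 25: 21→(21−17)÷2=2=b, 19→(19−17)÷2=1=a, 25→(25−17)÷2=4=d.

bad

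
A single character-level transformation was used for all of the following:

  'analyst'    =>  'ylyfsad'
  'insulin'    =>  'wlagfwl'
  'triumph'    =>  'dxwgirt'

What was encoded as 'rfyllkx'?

planner

This is an affine cipher: with a=0,…,z=25, each position x becomes (3x+24) mod 26.
Reversing it on rfyllkx: r(17)→9·(17−24)≡15=p; f(5)→9·(5−24)≡11=l; y(24)→9·(24−24)≡0=a; l(11)→9·(11−24)≡13=n; l(11)→9·(11−24)≡13=n; k(10)→9·(10−24)≡4=e; x(23)→9·(23−24)≡17=r (all mod 26).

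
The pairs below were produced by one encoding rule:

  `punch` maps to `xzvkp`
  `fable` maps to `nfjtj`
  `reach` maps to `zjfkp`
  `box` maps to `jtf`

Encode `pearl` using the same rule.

The shift depends on letter class: consonant p→x is +8, but vowel u→z is +5. Vowels shift forward by 5 and consonants shift forward by 8.
Applying it to pearl: p(cons)+8=x, e(vowel)+5=j, a(vowel)+5=f, r(cons)+8=z, l(cons)+8=t.

xjfzt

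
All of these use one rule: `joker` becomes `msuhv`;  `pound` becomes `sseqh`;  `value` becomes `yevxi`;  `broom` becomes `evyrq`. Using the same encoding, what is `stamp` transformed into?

The shifts repeat in a cycle of length 3: positions 0,1,… shift by +3, +4, +10, then the pattern repeats.
Applying it to stamp: s+3=v, t+4=x, a+10=k, m+3=p, p+4=t.

vxkpt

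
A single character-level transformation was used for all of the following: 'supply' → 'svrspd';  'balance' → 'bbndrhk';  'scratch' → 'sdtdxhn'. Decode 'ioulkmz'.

In supply: s→s is +0, u→v is +1, p→r is +2, p→s is +3 — the shift increases by 1 each position. Each letter shifts forward by its position index (0, 1, 2, …) — the shift grows by one for each successive letter.
Reversing it on ioulkmz: i−0=i, o−1=n, u−2=s, l−3=i, k−4=g, m−5=h, z−6=t.

insight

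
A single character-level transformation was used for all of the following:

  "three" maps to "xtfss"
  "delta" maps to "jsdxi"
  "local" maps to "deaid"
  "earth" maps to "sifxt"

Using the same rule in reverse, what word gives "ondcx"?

t(19)→x(23) and h(7)→t(19) fit y≡9x+8 (mod 26); the inverse of 9 mod 26 is 3. This is an affine cipher: with a=0,…,z=25, each position x becomes (9x+8) mod 26.
Decoding ondcx: o(14)→3·(14−8)≡18=s; n(13)→3·(13−8)≡15=p; d(3)→3·(3−8)≡11=l; c(2)→3·(2−8)≡8=i; x(23)→3·(23−8)≡19=t (all mod 26).

split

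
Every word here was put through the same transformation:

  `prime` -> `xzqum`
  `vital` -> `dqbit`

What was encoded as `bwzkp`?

Each letter is shifted forward by 8 in the alphabet (a Caesar shift of +8).
Undoing it on bwzkp: b−8=t, w−8=o, z−8=r, k−8=c, p−8=h.

torch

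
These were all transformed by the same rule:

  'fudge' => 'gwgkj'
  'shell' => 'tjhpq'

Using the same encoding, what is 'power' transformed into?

qqziw

The shift increases by 1 at each position, starting from +1: 1, 2, 3, ….
For power: p+1=q, o+2=q, w+3=z, e+4=i, r+5=w.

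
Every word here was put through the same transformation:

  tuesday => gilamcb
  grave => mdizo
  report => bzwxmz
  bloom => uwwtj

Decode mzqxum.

empire

The word is reversed, then every letter is shifted forward by 8.
Decoding mzqxum: shift back: m−8=e, z−8=r, q−8=i, x−8=p, u−8=m, m−8=e → eripme; then reverse → empire.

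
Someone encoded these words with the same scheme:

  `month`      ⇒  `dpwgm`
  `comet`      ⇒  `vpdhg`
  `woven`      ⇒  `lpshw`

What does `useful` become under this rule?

This is an affine cipher: with a=0,…,z=25, each position x becomes (19x+9) mod 26.
For useful: u(20)→19·20+9≡25=z; s(18)→19·18+9≡13=n; e(4)→19·4+9≡7=h; f(5)→19·5+9≡0=a; u(20)→19·20+9≡25=z; l(11)→19·11+9≡10=k (all mod 26).

znhazk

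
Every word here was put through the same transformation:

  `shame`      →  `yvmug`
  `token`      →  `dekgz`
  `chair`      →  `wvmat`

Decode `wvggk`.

Each letter's alphabet position (a=0..z=25) is mapped through 5·x+12 mod 26 — an affine cipher.
Undoing it on wvggk: w(22)→21·(22−12)≡2=c; v(21)→21·(21−12)≡7=h; g(6)→21·(6−12)≡4=e; g(6)→21·(6−12)≡4=e; k(10)→21·(10−12)≡10=k (all mod 26).

cheek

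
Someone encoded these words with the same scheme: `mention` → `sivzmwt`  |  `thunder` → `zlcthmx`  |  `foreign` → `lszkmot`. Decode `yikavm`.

A repeating key of period 3 is used — shifts +6, +4, +8 over and over.
Undoing it on yikavm: y−6=s, i−4=e, k−8=c, a−6=u, v−4=r, m−8=e.

secure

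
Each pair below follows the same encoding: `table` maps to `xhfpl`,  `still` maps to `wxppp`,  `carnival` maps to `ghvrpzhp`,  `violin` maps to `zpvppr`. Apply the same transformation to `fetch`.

jlxgl

Two shifts are in play — +7 for a/e/i/o/u, +4 for every other letter.
For fetch: f(cons)+4=j, e(vowel)+7=l, t(cons)+4=x, c(cons)+4=g, h(cons)+4=l.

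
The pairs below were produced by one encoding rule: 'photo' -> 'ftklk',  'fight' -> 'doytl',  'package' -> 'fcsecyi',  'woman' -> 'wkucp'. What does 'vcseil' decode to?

p(15)→f(5) and h(7)→t(19) fit y≡21x+2 (mod 26); the inverse of 21 mod 26 is 5. This is an affine cipher: with a=0,…,z=25, each position x becomes (21x+2) mod 26.
Reversing it on vcseil: v(21)→5·(21−2)≡17=r; c(2)→5·(2−2)≡0=a; s(18)→5·(18−2)≡2=c; e(4)→5·(4−2)≡10=k; i(8)→5·(8−2)≡4=e; l(11)→5·(11−2)≡19=t (all mod 26).

racket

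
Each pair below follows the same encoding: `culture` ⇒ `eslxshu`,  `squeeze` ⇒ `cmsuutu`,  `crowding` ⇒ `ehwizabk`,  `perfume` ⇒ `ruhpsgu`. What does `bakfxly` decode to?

c(2)→e(4) and u(20)→s(18) fit y≡21x+14 (mod 26); the inverse of 21 mod 26 is 5. Treating letters as 0–25, the rule is x ↦ 21x + 14 (mod 26).
Decoding bakfxly: b(1)→5·(1−14)≡13=n; a(0)→5·(0−14)≡8=i; k(10)→5·(10−14)≡6=g; f(5)→5·(5−14)≡7=h; x(23)→5·(23−14)≡19=t; l(11)→5·(11−14)≡11=l; y(24)→5·(24−14)≡24=y (all mod 26).

nightly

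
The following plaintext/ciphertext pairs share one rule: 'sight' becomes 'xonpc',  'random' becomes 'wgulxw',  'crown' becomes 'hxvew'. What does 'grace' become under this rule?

lxhkn

Each letter shifts forward by (position + 5), i.e. 5, 6, 7, … — the shift grows by one for each successive letter.
Applying it to grace: g+5=l, r+6=x, a+7=h, c+8=k, e+9=n.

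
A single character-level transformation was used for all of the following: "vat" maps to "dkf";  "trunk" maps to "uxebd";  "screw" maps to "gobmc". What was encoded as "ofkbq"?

The output letters match the input read backwards, each shifted +10: vat reversed is tav. The word is reversed, then every letter is shifted forward by 10.
Undoing it on ofkbq: shift back: o−10=e, f−10=v, k−10=a, b−10=r, q−10=g → evarg; then reverse → grave.

grave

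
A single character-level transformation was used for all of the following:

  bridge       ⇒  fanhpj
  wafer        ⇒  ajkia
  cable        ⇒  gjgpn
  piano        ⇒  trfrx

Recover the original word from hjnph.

daily

Shifts by position in bridge: pos 0: b→f (+4), pos 1: r→a (+9), pos 2: i→n (+5), pos 3: d→h (+4), pos 4: g→p (+9), pos 5: e→j (+5) — repeating every 3. It's a Vigenère-style cipher with numeric key [4,9,5]: position i shifts by key[i mod 3].
Undoing it on hjnph: h−4=d, j−9=a, n−5=i, p−4=l, h−9=y.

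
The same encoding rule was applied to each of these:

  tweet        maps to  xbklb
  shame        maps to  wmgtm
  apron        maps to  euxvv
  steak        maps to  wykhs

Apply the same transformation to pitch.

In tweet: t→x is +4, w→b is +5, e→k is +6, e→l is +7 — the shift increases by 1 each position. The shift increases by 1 at each position, starting from +4: 4, 5, 6, ….
For pitch: p+4=t, i+5=n, t+6=z, c+7=j, h+8=p.

tnzjp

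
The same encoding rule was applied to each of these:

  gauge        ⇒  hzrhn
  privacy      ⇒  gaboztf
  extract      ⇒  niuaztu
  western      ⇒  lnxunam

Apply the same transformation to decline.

Each letter's alphabet position (a=0..z=25) is mapped through 23·x+25 mod 26 — an affine cipher.
Applying it to decline: d(3)→23·3+25≡16=q; e(4)→23·4+25≡13=n; c(2)→23·2+25≡19=t; l(11)→23·11+25≡18=s; i(8)→23·8+25≡1=b; n(13)→23·13+25≡12=m; e(4)→23·4+25≡13=n (all mod 26).

qntsbmn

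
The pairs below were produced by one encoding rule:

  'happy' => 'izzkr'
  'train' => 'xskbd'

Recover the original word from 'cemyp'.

focus

Two steps: reverse the string, then apply a Caesar shift of +10.
Reversing it on cemyp: shift back: c−10=s, e−10=u, m−10=c, y−10=o, p−10=f → sucof; then reverse → focus.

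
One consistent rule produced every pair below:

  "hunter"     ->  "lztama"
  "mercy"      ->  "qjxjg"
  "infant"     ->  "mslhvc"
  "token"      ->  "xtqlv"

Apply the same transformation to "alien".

eqolv

In hunter: h→l is +4, u→z is +5, n→t is +6, t→a is +7 — the shift increases by 1 each position. The shift increases by 1 at each position, starting from +4: 4, 5, 6, ….
On alien: a+4=e, l+5=q, i+6=o, e+7=l, n+8=v.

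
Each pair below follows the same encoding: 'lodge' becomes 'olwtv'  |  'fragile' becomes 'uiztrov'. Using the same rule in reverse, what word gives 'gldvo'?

towel

Each pair mirrors across the alphabet (l↔o, o↔l, d↔w): positions sum to 25. This is the alphabet-reversal cipher (Atbash): a becomes z, b becomes y, etc.
Undoing it on gldvo: g↔t, l↔o, d↔w, v↔e, o↔l.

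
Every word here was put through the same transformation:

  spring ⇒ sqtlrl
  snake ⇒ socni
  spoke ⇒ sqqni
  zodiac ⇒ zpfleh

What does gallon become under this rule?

In spring: s→s is +0, p→q is +1, r→t is +2, i→l is +3 — the shift increases by 1 each position. Each letter shifts forward by its position index (0, 1, 2, …) — the shift grows by one for each successive letter.
Applying it to gallon: g+0=g, a+1=b, l+2=n, l+3=o, o+4=s, n+5=s.

gbnoss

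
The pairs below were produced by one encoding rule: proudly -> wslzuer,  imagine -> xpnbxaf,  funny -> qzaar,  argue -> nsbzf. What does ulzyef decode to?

p(15)→w(22) and r(17)→s(18) fit y≡11x+13 (mod 26); the inverse of 11 mod 26 is 19. This is an affine cipher: with a=0,…,z=25, each position x becomes (11x+13) mod 26.
Undoing it on ulzyef: u(20)→19·(20−13)≡3=d; l(11)→19·(11−13)≡14=o; z(25)→19·(25−13)≡20=u; y(24)→19·(24−13)≡1=b; e(4)→19·(4−13)≡11=l; f(5)→19·(5−13)≡4=e (all mod 26).

double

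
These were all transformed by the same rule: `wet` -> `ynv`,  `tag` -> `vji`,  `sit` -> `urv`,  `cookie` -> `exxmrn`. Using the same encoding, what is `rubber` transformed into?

tdddnt

Two shifts are in play — +9 for a/e/i/o/u, +2 for every other letter.
For rubber: r(cons)+2=t, u(vowel)+9=d, b(cons)+2=d, b(cons)+2=d, e(vowel)+9=n, r(cons)+2=t.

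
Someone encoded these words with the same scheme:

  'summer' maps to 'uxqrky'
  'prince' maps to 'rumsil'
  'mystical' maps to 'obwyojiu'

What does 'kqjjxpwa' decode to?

In summer: s→u is +2, u→x is +3, m→q is +4, m→r is +5 — the shift increases by 1 each position. Each letter shifts forward by (position + 2), i.e. 2, 3, 4, … — the shift grows by one for each successive letter.
Undoing it on kqjjxpwa: k−2=i, q−3=n, j−4=f, j−5=e, x−6=r, p−7=i, w−8=o, a−9=r.

inferior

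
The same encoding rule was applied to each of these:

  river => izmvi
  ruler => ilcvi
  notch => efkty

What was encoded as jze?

Compare letters: r→i is +17, i→z is +17, v→m is +17 — a constant shift. It's a constant shift of +17 (ROT17).
Decoding jze: j−17=s, z−17=i, e−17=n.

sin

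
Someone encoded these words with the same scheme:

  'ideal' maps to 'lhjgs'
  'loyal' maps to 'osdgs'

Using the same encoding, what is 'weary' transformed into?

Each letter shifts forward by (position + 3), i.e. 3, 4, 5, … — the shift grows by one for each successive letter.
Applying it to weary: w+3=z, e+4=i, a+5=f, r+6=x, y+7=f.

zifxf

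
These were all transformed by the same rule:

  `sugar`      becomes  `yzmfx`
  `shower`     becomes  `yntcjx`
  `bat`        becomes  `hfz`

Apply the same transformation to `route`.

The shift depends on letter class: consonant s→y is +6, but vowel u→z is +5. The rule splits by letter class: vowels +5, consonants +6.
On route: r(cons)+6=x, o(vowel)+5=t, u(vowel)+5=z, t(cons)+6=z, e(vowel)+5=j.

xtzzj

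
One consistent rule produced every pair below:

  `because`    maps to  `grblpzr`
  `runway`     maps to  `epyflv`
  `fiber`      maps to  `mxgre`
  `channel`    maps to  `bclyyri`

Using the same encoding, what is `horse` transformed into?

ctezr

b(1)→g(6) and e(4)→r(17) fit y≡21x+11 (mod 26); the inverse of 21 mod 26 is 5. Each letter's alphabet position (a=0..z=25) is mapped through 21·x+11 mod 26 — an affine cipher.
On horse: h(7)→21·7+11≡2=c; o(14)→21·14+11≡19=t; r(17)→21·17+11≡4=e; s(18)→21·18+11≡25=z; e(4)→21·4+11≡17=r (all mod 26).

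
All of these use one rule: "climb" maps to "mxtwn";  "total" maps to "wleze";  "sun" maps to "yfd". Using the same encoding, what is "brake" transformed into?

pvlcm

The word is reversed, then every letter is shifted forward by 11.
Applying it to brake: reverse → ekarb; then shift: e+11=p, k+11=v, a+11=l, r+11=c, b+11=m.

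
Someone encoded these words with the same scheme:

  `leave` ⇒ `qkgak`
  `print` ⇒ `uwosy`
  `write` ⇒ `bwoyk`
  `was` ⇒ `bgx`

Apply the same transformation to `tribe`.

ywogk

The shift depends on letter class: consonant l→q is +5, but vowel e→k is +6. Vowels shift forward by 6 and consonants shift forward by 5.
Applying it to tribe: t(cons)+5=y, r(cons)+5=w, i(vowel)+6=o, b(cons)+5=g, e(vowel)+6=k.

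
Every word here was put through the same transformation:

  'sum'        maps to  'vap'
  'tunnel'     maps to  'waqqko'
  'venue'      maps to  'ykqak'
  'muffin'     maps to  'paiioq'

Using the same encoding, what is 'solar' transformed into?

Vowels shift forward by 6 and consonants shift forward by 3.
Applying it to solar: s(cons)+3=v, o(vowel)+6=u, l(cons)+3=o, a(vowel)+6=g, r(cons)+3=u.

vuogu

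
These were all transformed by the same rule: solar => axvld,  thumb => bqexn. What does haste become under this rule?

In solar: s→a is +8, o→x is +9, l→v is +10, a→l is +11 — the shift increases by 1 each position. The shift increases by 1 at each position, starting from +8: 8, 9, 10, ….
On haste: h+8=p, a+9=j, s+10=c, t+11=e, e+12=q.

pjceq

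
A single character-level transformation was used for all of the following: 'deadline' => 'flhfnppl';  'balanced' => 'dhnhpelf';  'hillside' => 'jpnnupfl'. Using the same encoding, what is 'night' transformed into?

The shift depends on letter class: consonant d→f is +2, but vowel e→l is +7. Two shifts are in play — +7 for a/e/i/o/u, +2 for every other letter.
For night: n(cons)+2=p, i(vowel)+7=p, g(cons)+2=i, h(cons)+2=j, t(cons)+2=v.

ppijv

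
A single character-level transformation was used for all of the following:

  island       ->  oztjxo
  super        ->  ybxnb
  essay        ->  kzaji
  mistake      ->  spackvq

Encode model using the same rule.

Letter i (0-indexed) is shifted by i+6, so successive shifts are 6, 7, 8, ….
For model: m+6=s, o+7=v, d+8=l, e+9=n, l+10=v.

svlnv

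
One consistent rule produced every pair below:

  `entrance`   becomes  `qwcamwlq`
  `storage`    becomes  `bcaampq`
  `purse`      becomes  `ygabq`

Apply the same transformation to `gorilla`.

paauuum

The shift depends on letter class: consonant n→w is +9, but vowel e→q is +12. The rule splits by letter class: vowels +12, consonants +9.
Applying it to gorilla: g(cons)+9=p, o(vowel)+12=a, r(cons)+9=a, i(vowel)+12=u, l(cons)+9=u, l(cons)+9=u, a(vowel)+12=m.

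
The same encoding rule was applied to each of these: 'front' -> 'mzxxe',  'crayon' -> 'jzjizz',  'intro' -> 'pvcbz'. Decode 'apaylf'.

Each letter shifts forward by (position + 7), i.e. 7, 8, 9, … — the shift grows by one for each successive letter.
Undoing it on apaylf: a−7=t, p−8=h, a−9=r, y−10=o, l−11=a, f−12=t.

throat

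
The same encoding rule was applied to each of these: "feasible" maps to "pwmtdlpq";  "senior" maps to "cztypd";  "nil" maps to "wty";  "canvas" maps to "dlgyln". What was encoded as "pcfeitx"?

The output letters match the input read backwards, each shifted +11: feasible reversed is elbisaef. Two steps: reverse the string, then apply a Caesar shift of +11.
Reversing it on pcfeitx: shift back: p−11=e, c−11=r, f−11=u, e−11=t, i−11=x, t−11=i, x−11=m → erutxim; then reverse → mixture.

mixture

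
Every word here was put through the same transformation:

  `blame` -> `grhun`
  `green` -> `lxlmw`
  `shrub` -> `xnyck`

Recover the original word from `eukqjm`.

zodiac

The shift increases by 1 at each position, starting from +5: 5, 6, 7, ….
Reversing it on eukqjm: e−5=z, u−6=o, k−7=d, q−8=i, j−9=a, m−10=c.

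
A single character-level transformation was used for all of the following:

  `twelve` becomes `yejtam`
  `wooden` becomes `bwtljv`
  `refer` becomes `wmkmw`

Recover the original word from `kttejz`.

Shifts by position in twelve: pos 0: t→y (+5), pos 1: w→e (+8), pos 2: e→j (+5), pos 3: l→t (+8) — repeating every 2. A repeating key of period 2 is used — shifts +5, +8 over and over.
Undoing it on kttejz: k−5=f, t−8=l, t−5=o, e−8=w, j−5=e, z−8=r.

flower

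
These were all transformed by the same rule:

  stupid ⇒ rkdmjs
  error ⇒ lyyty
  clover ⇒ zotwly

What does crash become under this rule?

zynrq

Treating letters as 0–25, the rule is x ↦ 19x + 13 (mod 26).
On crash: c(2)→19·2+13≡25=z; r(17)→19·17+13≡24=y; a(0)→19·0+13≡13=n; s(18)→19·18+13≡17=r; h(7)→19·7+13≡16=q (all mod 26).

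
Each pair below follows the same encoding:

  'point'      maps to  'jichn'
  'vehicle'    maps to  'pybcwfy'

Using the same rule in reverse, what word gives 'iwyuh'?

ocean

Compare letters: p→j is +20, o→i is +20, i→c is +20 — a constant shift. Every letter moves 20 places later in the alphabet, wrapping around z→a.
Reversing it on iwyuh: i−20=o, w−20=c, y−20=e, u−20=a, h−20=n.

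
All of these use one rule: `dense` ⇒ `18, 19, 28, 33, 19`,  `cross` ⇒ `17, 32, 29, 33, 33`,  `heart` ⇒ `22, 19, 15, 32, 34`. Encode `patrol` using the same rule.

The number is (letter's place in the alphabet, a=1) + 14.
On patrol: p=16→30, a=1→15, t=20→34, r=18→32, o=15→29, l=12→26.

30, 15, 34, 32, 29, 26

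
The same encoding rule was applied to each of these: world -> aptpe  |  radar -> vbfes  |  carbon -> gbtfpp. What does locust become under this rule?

ppeytv

A repeating key of period 3 is used — shifts +4, +1, +2 over and over.
Applying it to locust: l+4=p, o+1=p, c+2=e, u+4=y, s+1=t, t+2=v.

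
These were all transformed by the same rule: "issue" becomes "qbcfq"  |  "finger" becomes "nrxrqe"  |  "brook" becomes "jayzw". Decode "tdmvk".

lucky

In issue: i→q is +8, s→b is +9, s→c is +10, u→f is +11 — the shift increases by 1 each position. Each letter shifts forward by (position + 8), i.e. 8, 9, 10, … — the shift grows by one for each successive letter.
Reversing it on tdmvk: t−8=l, d−9=u, m−10=c, v−11=k, k−12=y.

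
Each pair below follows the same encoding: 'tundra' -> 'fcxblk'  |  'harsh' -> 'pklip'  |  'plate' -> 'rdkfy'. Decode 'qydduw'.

t(19)→f(5) and u(20)→c(2) fit y≡23x+10 (mod 26); the inverse of 23 mod 26 is 17. Treating letters as 0–25, the rule is x ↦ 23x + 10 (mod 26).
Decoding qydduw: q(16)→17·(16−10)≡24=y; y(24)→17·(24−10)≡4=e; d(3)→17·(3−10)≡11=l; d(3)→17·(3−10)≡11=l; u(20)→17·(20−10)≡14=o; w(22)→17·(22−10)≡22=w (all mod 26).

yellow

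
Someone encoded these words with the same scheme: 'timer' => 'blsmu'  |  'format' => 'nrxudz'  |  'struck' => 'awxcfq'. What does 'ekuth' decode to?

A repeating key of period 3 is used — shifts +8, +3, +6 over and over.
Reversing it on ekuth: e−8=w, k−3=h, u−6=o, t−8=l, h−3=e.

whole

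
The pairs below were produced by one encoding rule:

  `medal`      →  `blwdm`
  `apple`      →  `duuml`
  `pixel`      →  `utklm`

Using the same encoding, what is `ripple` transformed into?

Each letter's alphabet position (a=0..z=25) is mapped through 15·x+3 mod 26 — an affine cipher.
Applying it to ripple: r(17)→15·17+3≡24=y; i(8)→15·8+3≡19=t; p(15)→15·15+3≡20=u; p(15)→15·15+3≡20=u; l(11)→15·11+3≡12=m; e(4)→15·4+3≡11=l (all mod 26).

ytuuml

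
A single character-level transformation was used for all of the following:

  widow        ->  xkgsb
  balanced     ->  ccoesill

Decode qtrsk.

In widow: w→x is +1, i→k is +2, d→g is +3, o→s is +4 — the shift increases by 1 each position. Each letter shifts forward by (position + 1), i.e. 1, 2, 3, … — the shift grows by one for each successive letter.
Decoding qtrsk: q−1=p, t−2=r, r−3=o, s−4=o, k−5=f.

proof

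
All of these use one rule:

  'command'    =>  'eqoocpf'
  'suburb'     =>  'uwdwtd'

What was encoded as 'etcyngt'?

Every letter moves 2 places later in the alphabet, wrapping around z→a.
Decoding etcyngt: e−2=c, t−2=r, c−2=a, y−2=w, n−2=l, g−2=e, t−2=r.

crawler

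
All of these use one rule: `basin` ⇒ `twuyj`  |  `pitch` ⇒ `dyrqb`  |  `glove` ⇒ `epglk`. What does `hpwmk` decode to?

b(1)→t(19) and a(0)→w(22) fit y≡23x+22 (mod 26); the inverse of 23 mod 26 is 17. This is an affine cipher: with a=0,…,z=25, each position x becomes (23x+22) mod 26.
Decoding hpwmk: h(7)→17·(7−22)≡5=f; p(15)→17·(15−22)≡11=l; w(22)→17·(22−22)≡0=a; m(12)→17·(12−22)≡12=m; k(10)→17·(10−22)≡4=e (all mod 26).

flame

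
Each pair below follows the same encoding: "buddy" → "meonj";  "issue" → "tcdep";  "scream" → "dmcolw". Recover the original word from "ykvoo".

Shifts by position in buddy: pos 0: b→m (+11), pos 1: u→e (+10), pos 2: d→o (+11), pos 3: d→n (+10) — repeating every 2. The shifts repeat in a cycle of length 2: positions 0,1,… shift by +11, +10, then the pattern repeats.
Undoing it on ykvoo: y−11=n, k−10=a, v−11=k, o−10=e, o−11=d.

naked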